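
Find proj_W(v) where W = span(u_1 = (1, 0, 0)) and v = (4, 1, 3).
proj_W(v) = (4, 0, 0)

Set up U = [u_1 | ... | u_1] ∈ R^(3×1). The projector onto W = col(U) is P = U (U^T U)^(-1) U^T.
Compute U^T U =
  [1],
and U^T v = (4).
Solve U^T U · c = U^T v for the coefficients: c = (4). The projection is proj_W(v) = U c.
Check: (v - proj_W(v)) · u_1 = 0  (should be 0).
Result: proj_W(v) = (4, 0, 0).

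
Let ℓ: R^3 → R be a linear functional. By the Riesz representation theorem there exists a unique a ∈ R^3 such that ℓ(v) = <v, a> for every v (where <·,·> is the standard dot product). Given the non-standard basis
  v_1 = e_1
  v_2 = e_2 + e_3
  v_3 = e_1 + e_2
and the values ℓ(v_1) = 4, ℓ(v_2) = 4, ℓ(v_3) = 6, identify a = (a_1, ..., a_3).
a = (4, 2, 2)

Write a = (a_1, ..., a_3) in the standard basis. For each basis vector v_i, ℓ(v_i) = <v_i, a> is a linear equation in the a_j's. Collect the n equations into a matrix system V a = ℓ, where row i of V is v_i (expressed in the standard basis). Since V is invertible (lower-triangular with 1s on the diagonal, up to permutation), solve by back-substitution:
  V =
[[1, 0, 0],
 [0, 1, 1],
 [1, 1, 0]]
  V a = (4, 4, 6)
Solving gives a = (4, 2, 2).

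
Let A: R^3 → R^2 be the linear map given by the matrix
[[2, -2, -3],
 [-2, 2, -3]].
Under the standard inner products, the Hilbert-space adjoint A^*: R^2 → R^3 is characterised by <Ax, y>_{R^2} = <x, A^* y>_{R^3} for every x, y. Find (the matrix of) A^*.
A^* = A^T =
[[2, -2],
 [-2, 2],
 [-3, -3]]

For real matrices with standard dot products, the defining identity <Ax, y> = <x, A^* y> gives (Ax)^T y = x^T (A^*) y, i.e. x^T A^T y = x^T (A^*) y. Since this holds for all x, y, we must have A^* = A^T. Therefore
A^* =
[[2, -2],
 [-2, 2],
 [-3, -3]].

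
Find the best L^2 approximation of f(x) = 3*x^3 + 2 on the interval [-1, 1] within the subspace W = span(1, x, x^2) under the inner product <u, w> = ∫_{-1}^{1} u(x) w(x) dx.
g(x) = 9*x/5 + 2

The best approximation g ∈ W is the orthogonal projection of f onto W. Writing g = a_0 + a_1 x + a_2 x^2, the coefficients solve the normal equations G · a = b where
  G_{ij} = <φ_i, φ_j> and b_i = <f, φ_i>, with φ_0 = 1, φ_1 = x, φ_2 = x^2.
G =
  [2, 0, 2/3]
  [0, 2/3, 0]
  [2/3, 0, 2/5],
b = (4, 6/5, 4/3).
Solving gives a_0 = 2, a_1 = 9/5, a_2 = 0, so
  g(x) = 9*x/5 + 2.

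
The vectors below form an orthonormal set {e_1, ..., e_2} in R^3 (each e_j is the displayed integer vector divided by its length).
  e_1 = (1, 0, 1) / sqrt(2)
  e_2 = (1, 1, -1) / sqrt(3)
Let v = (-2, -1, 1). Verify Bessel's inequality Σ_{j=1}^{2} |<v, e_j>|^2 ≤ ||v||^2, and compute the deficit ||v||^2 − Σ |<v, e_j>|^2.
Σ |<v, e_j>|^2 = 35/6; ||v||^2 = 6; deficit = 1/6

Write each e_j = u_j / sqrt(<u_j, u_j>) where u_j is the displayed integer vector. Then <v, e_j> = <v, u_j> / sqrt(<u_j, u_j>), so |<v, e_j>|^2 = <v, u_j>^2 / <u_j, u_j>.
Coefficients: <v, e_1> = -1/sqrt(2), <v, e_2> = -4/sqrt(3).
Square and sum: Σ |<v, e_j>|^2 = 35/6.
Compute ||v||^2 = v·v = 6.
Deficit = 6 − 35/6 = 1/6 ≥ 0, confirming Bessel's inequality. (The deficit equals ||v − Σ <v,e_j> e_j||^2, the squared distance from v to span{e_j}.)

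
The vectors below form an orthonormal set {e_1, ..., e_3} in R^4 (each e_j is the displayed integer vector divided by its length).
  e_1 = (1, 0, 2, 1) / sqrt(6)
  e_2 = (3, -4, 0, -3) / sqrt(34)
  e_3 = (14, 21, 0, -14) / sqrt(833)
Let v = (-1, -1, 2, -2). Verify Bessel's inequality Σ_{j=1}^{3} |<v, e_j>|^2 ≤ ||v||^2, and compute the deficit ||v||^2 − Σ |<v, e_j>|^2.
Σ |<v, e_j>|^2 = 5/3; ||v||^2 = 10; deficit = 25/3

Write each e_j = u_j / sqrt(<u_j, u_j>) where u_j is the displayed integer vector. Then <v, e_j> = <v, u_j> / sqrt(<u_j, u_j>), so |<v, e_j>|^2 = <v, u_j>^2 / <u_j, u_j>.
Coefficients: <v, e_1> = 1/sqrt(6), <v, e_2> = 7/sqrt(34), <v, e_3> = -7/sqrt(833).
Square and sum: Σ |<v, e_j>|^2 = 5/3.
Compute ||v||^2 = v·v = 10.
Deficit = 10 − 5/3 = 25/3 ≥ 0, confirming Bessel's inequality. (The deficit equals ||v − Σ <v,e_j> e_j||^2, the squared distance from v to span{e_j}.)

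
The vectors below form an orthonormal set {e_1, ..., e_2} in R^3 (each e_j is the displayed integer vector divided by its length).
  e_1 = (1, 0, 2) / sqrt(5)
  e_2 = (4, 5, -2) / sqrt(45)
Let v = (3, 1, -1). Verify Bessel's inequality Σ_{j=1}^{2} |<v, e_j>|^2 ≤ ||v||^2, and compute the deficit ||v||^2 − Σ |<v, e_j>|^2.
Σ |<v, e_j>|^2 = 74/9; ||v||^2 = 11; deficit = 25/9

Write each e_j = u_j / sqrt(<u_j, u_j>) where u_j is the displayed integer vector. Then <v, e_j> = <v, u_j> / sqrt(<u_j, u_j>), so |<v, e_j>|^2 = <v, u_j>^2 / <u_j, u_j>.
Coefficients: <v, e_1> = 1/sqrt(5), <v, e_2> = 19/sqrt(45).
Square and sum: Σ |<v, e_j>|^2 = 74/9.
Compute ||v||^2 = v·v = 11.
Deficit = 11 − 74/9 = 25/9 ≥ 0, confirming Bessel's inequality. (The deficit equals ||v − Σ <v,e_j> e_j||^2, the squared distance from v to span{e_j}.)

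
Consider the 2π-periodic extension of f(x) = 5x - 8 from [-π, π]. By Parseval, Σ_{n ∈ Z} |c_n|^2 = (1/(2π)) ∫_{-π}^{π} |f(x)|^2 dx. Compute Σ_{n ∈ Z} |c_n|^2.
Σ |c_n|^2 = 25π^2/3 + 64

Expand and integrate term by term over [-π, π]:
  ∫ (5x)^2 dx = 25·(2π^3/3); ∫ 2·5·(-8)·x dx = 0 (odd integrand); ∫ (-8)^2 dx = 64·2π.
So (1/(2π)) ∫_{-π}^{π} (5x - 8)^2 dx = 25π^2/3 + 64 = 25π^2/3 + 64.
Parseval ⇒ Σ |c_n|^2 = 25π^2/3 + 64.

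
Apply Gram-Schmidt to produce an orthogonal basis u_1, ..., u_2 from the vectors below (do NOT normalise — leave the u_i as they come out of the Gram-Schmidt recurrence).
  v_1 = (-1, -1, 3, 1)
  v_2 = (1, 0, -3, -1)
Orthogonal basis:
  u_1 = (-1, -1, 3, 1)
  u_2 = (1/12, -11/12, -1/4, -1/12)

Apply the Gram-Schmidt recurrence
  u_1 = v_1
  u_i = v_i − Σ_{j<i} ((v_i · u_j) / (u_j · u_j)) · u_j.

Step by step this gives:
  u_1 = (-1, -1, 3, 1)
  u_2 = (1/12, -11/12, -1/4, -1/12)

Orthogonality check:
  u_2 · u_1 = 0 (should be 0)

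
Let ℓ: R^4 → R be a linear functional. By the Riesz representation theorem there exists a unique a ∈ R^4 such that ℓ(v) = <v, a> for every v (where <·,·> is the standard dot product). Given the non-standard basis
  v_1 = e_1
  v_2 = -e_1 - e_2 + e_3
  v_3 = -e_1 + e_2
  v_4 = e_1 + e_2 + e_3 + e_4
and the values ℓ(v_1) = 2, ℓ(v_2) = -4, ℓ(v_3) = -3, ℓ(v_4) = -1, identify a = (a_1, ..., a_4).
a = (2, -1, -3, 1)

Write a = (a_1, ..., a_4) in the standard basis. For each basis vector v_i, ℓ(v_i) = <v_i, a> is a linear equation in the a_j's. Collect the n equations into a matrix system V a = ℓ, where row i of V is v_i (expressed in the standard basis). Since V is invertible (lower-triangular with 1s on the diagonal, up to permutation), solve by back-substitution:
  V =
[[1, 0, 0, 0],
 [-1, -1, 1, 0],
 [-1, 1, 0, 0],
 [1, 1, 1, 1]]
  V a = (2, -4, -3, -1)
Solving gives a = (2, -1, -3, 1).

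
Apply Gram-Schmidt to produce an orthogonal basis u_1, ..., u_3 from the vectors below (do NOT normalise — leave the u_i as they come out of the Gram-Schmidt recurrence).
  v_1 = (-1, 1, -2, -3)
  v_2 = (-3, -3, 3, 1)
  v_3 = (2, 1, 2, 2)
Orthogonal basis:
  u_1 = (-1, 1, -2, -3)
  u_2 = (-18/5, -12/5, 9/5, -4/5)
  u_3 = (19/339, 314/339, 386/339, -53/113)

Apply the Gram-Schmidt recurrence
  u_1 = v_1
  u_i = v_i − Σ_{j<i} ((v_i · u_j) / (u_j · u_j)) · u_j.

Step by step this gives:
  u_1 = (-1, 1, -2, -3)
  u_2 = (-18/5, -12/5, 9/5, -4/5)
  u_3 = (19/339, 314/339, 386/339, -53/113)

Orthogonality check:
  u_2 · u_1 = 0 (should be 0)
  u_3 · u_1 = 0 (should be 0)
  u_3 · u_2 = 0 (should be 0)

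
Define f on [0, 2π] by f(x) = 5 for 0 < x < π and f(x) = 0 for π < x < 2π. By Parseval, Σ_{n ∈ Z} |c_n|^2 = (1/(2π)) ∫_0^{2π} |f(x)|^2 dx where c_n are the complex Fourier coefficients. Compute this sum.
Σ |c_n|^2 = 25/2

Parseval equates the L^2 energy of f (normalised by 1/(2π)) with the ℓ^2 sum of its Fourier coefficients: (1/(2π)) ∫_0^{2π} |f|^2 = Σ |c_n|^2.
Compute the left side: (1/(2π)) [∫_0^π 5^2 dx + ∫_π^{2π} 0^2 dx] = (1/(2π)) · (25π + 0π) = (25 + 0)/2 = 25/2.
So Σ_{n ∈ Z} |c_n|^2 = 25/2.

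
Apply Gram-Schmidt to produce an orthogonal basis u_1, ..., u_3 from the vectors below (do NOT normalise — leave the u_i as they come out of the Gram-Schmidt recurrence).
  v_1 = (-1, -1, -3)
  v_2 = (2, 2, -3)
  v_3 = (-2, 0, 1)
Orthogonal basis:
  u_1 = (-1, -1, -3)
  u_2 = (27/11, 27/11, -18/11)
  u_3 = (-1, 1, 0)

Apply the Gram-Schmidt recurrence
  u_1 = v_1
  u_i = v_i − Σ_{j<i} ((v_i · u_j) / (u_j · u_j)) · u_j.

Step by step this gives:
  u_1 = (-1, -1, -3)
  u_2 = (27/11, 27/11, -18/11)
  u_3 = (-1, 1, 0)

Orthogonality check:
  u_2 · u_1 = 0 (should be 0)
  u_3 · u_1 = 0 (should be 0)
  u_3 · u_2 = 0 (should be 0)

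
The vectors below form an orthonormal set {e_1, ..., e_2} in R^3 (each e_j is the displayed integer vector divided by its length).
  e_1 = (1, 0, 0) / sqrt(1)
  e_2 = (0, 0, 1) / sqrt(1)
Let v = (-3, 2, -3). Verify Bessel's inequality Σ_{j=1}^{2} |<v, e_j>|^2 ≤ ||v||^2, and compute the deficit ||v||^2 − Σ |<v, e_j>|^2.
Σ |<v, e_j>|^2 = 18; ||v||^2 = 22; deficit = 4

Write each e_j = u_j / sqrt(<u_j, u_j>) where u_j is the displayed integer vector. Then <v, e_j> = <v, u_j> / sqrt(<u_j, u_j>), so |<v, e_j>|^2 = <v, u_j>^2 / <u_j, u_j>.
Coefficients: <v, e_1> = -3/sqrt(1), <v, e_2> = -3/sqrt(1).
Square and sum: Σ |<v, e_j>|^2 = 18.
Compute ||v||^2 = v·v = 22.
Deficit = 22 − 18 = 4 ≥ 0, confirming Bessel's inequality. (The deficit equals ||v − Σ <v,e_j> e_j||^2, the squared distance from v to span{e_j}.)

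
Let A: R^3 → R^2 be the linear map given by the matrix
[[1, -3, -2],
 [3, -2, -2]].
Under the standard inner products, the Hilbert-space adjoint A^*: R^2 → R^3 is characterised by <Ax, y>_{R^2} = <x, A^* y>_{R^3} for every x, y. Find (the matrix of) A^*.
A^* = A^T =
[[1, 3],
 [-3, -2],
 [-2, -2]]

For real matrices with standard dot products, the defining identity <Ax, y> = <x, A^* y> gives (Ax)^T y = x^T (A^*) y, i.e. x^T A^T y = x^T (A^*) y. Since this holds for all x, y, we must have A^* = A^T. Therefore
A^* =
[[1, 3],
 [-3, -2],
 [-2, -2]].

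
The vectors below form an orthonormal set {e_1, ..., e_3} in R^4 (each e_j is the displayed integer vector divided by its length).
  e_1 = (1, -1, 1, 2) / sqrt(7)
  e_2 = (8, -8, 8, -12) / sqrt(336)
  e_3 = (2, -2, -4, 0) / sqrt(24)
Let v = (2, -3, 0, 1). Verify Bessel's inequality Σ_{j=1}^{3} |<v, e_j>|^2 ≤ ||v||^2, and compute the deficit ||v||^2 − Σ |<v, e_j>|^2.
Σ |<v, e_j>|^2 = 27/2; ||v||^2 = 14; deficit = 1/2

Write each e_j = u_j / sqrt(<u_j, u_j>) where u_j is the displayed integer vector. Then <v, e_j> = <v, u_j> / sqrt(<u_j, u_j>), so |<v, e_j>|^2 = <v, u_j>^2 / <u_j, u_j>.
Coefficients: <v, e_1> = 7/sqrt(7), <v, e_2> = 28/sqrt(336), <v, e_3> = 10/sqrt(24).
Square and sum: Σ |<v, e_j>|^2 = 27/2.
Compute ||v||^2 = v·v = 14.
Deficit = 14 − 27/2 = 1/2 ≥ 0, confirming Bessel's inequality. (The deficit equals ||v − Σ <v,e_j> e_j||^2, the squared distance from v to span{e_j}.)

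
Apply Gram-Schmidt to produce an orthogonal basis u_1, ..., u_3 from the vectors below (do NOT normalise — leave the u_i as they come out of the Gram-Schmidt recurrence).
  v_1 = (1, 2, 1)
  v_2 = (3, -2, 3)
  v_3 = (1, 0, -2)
Orthogonal basis:
  u_1 = (1, 2, 1)
  u_2 = (8/3, -8/3, 8/3)
  u_3 = (3/2, 0, -3/2)

Apply the Gram-Schmidt recurrence
  u_1 = v_1
  u_i = v_i − Σ_{j<i} ((v_i · u_j) / (u_j · u_j)) · u_j.

Step by step this gives:
  u_1 = (1, 2, 1)
  u_2 = (8/3, -8/3, 8/3)
  u_3 = (3/2, 0, -3/2)

Orthogonality check:
  u_2 · u_1 = 0 (should be 0)
  u_3 · u_1 = 0 (should be 0)
  u_3 · u_2 = 0 (should be 0)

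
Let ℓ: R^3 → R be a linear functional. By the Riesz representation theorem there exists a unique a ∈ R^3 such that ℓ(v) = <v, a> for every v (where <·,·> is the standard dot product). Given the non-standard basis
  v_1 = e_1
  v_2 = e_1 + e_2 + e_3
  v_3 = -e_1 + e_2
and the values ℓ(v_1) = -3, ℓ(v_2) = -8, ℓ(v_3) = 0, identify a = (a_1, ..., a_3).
a = (-3, -3, -2)

Write a = (a_1, ..., a_3) in the standard basis. For each basis vector v_i, ℓ(v_i) = <v_i, a> is a linear equation in the a_j's. Collect the n equations into a matrix system V a = ℓ, where row i of V is v_i (expressed in the standard basis). Since V is invertible (lower-triangular with 1s on the diagonal, up to permutation), solve by back-substitution:
  V =
[[1, 0, 0],
 [1, 1, 1],
 [-1, 1, 0]]
  V a = (-3, -8, 0)
Solving gives a = (-3, -3, -2).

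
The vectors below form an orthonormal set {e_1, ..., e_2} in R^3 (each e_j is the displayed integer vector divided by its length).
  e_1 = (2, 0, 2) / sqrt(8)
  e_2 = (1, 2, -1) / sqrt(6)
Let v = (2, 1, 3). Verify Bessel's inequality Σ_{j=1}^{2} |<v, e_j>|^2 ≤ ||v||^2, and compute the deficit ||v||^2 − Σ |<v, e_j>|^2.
Σ |<v, e_j>|^2 = 38/3; ||v||^2 = 14; deficit = 4/3

Write each e_j = u_j / sqrt(<u_j, u_j>) where u_j is the displayed integer vector. Then <v, e_j> = <v, u_j> / sqrt(<u_j, u_j>), so |<v, e_j>|^2 = <v, u_j>^2 / <u_j, u_j>.
Coefficients: <v, e_1> = 10/sqrt(8), <v, e_2> = 1/sqrt(6).
Square and sum: Σ |<v, e_j>|^2 = 38/3.
Compute ||v||^2 = v·v = 14.
Deficit = 14 − 38/3 = 4/3 ≥ 0, confirming Bessel's inequality. (The deficit equals ||v − Σ <v,e_j> e_j||^2, the squared distance from v to span{e_j}.)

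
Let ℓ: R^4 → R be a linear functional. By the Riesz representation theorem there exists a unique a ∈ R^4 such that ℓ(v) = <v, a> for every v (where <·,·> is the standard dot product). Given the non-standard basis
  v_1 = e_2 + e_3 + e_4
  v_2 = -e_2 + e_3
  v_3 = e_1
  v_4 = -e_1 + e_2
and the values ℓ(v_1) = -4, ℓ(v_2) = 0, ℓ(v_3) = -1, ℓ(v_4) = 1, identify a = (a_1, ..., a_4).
a = (-1, 0, 0, -4)

Write a = (a_1, ..., a_4) in the standard basis. For each basis vector v_i, ℓ(v_i) = <v_i, a> is a linear equation in the a_j's. Collect the n equations into a matrix system V a = ℓ, where row i of V is v_i (expressed in the standard basis). Since V is invertible (lower-triangular with 1s on the diagonal, up to permutation), solve by back-substitution:
  V =
[[0, 1, 1, 1],
 [0, -1, 1, 0],
 [1, 0, 0, 0],
 [-1, 1, 0, 0]]
  V a = (-4, 0, -1, 1)
Solving gives a = (-1, 0, 0, -4).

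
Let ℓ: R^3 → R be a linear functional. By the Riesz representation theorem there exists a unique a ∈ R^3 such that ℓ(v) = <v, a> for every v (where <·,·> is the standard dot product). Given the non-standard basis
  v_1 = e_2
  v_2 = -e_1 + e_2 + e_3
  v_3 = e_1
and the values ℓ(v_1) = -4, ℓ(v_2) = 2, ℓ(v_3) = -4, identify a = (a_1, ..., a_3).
a = (-4, -4, 2)

Write a = (a_1, ..., a_3) in the standard basis. For each basis vector v_i, ℓ(v_i) = <v_i, a> is a linear equation in the a_j's. Collect the n equations into a matrix system V a = ℓ, where row i of V is v_i (expressed in the standard basis). Since V is invertible (lower-triangular with 1s on the diagonal, up to permutation), solve by back-substitution:
  V =
[[0, 1, 0],
 [-1, 1, 1],
 [1, 0, 0]]
  V a = (-4, 2, -4)
Solving gives a = (-4, -4, 2).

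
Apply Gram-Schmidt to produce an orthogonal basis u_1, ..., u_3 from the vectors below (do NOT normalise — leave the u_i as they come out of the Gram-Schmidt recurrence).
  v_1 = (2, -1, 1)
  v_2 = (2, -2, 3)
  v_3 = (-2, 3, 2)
Orthogonal basis:
  u_1 = (2, -1, 1)
  u_2 = (-1, -1/2, 3/2)
  u_3 = (2/3, 8/3, 4/3)

Apply the Gram-Schmidt recurrence
  u_1 = v_1
  u_i = v_i − Σ_{j<i} ((v_i · u_j) / (u_j · u_j)) · u_j.

Step by step this gives:
  u_1 = (2, -1, 1)
  u_2 = (-1, -1/2, 3/2)
  u_3 = (2/3, 8/3, 4/3)

Orthogonality check:
  u_2 · u_1 = 0 (should be 0)
  u_3 · u_1 = 0 (should be 0)
  u_3 · u_2 = 0 (should be 0)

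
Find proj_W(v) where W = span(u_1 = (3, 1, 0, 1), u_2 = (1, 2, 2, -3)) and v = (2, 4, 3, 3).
proj_W(v) = (711/194, 161/97, 51/97, 67/194)

Set up U = [u_1 | ... | u_2] ∈ R^(4×2). The projector onto W = col(U) is P = U (U^T U)^(-1) U^T.
Compute U^T U =
  [11, 2]
  [2, 18],
and U^T v = (13, 7).
Solve U^T U · c = U^T v for the coefficients: c = (110/97, 51/194). The projection is proj_W(v) = U c.
Check: (v - proj_W(v)) · u_1 = 0  (should be 0).
Check: (v - proj_W(v)) · u_2 = 0  (should be 0).
Result: proj_W(v) = (711/194, 161/97, 51/97, 67/194).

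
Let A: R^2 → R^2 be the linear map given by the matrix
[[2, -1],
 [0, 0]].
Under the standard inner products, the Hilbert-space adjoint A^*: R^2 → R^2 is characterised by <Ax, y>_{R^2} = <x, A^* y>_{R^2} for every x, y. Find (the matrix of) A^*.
A^* = A^T =
[[2, 0],
 [-1, 0]]

For real matrices with standard dot products, the defining identity <Ax, y> = <x, A^* y> gives (Ax)^T y = x^T (A^*) y, i.e. x^T A^T y = x^T (A^*) y. Since this holds for all x, y, we must have A^* = A^T. Therefore
A^* =
[[2, 0],
 [-1, 0]].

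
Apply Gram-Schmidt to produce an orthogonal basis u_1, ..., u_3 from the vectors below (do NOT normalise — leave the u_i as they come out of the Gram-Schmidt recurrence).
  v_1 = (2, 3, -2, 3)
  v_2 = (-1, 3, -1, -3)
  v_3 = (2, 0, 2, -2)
Orthogonal basis:
  u_1 = (2, 3, -2, 3)
  u_2 = (-1, 3, -1, -3)
  u_3 = (333/130, 51/130, 213/130, -131/130)

Apply the Gram-Schmidt recurrence
  u_1 = v_1
  u_i = v_i − Σ_{j<i} ((v_i · u_j) / (u_j · u_j)) · u_j.

Step by step this gives:
  u_1 = (2, 3, -2, 3)
  u_2 = (-1, 3, -1, -3)
  u_3 = (333/130, 51/130, 213/130, -131/130)

Orthogonality check:
  u_2 · u_1 = 0 (should be 0)
  u_3 · u_1 = 0 (should be 0)
  u_3 · u_2 = 0 (should be 0)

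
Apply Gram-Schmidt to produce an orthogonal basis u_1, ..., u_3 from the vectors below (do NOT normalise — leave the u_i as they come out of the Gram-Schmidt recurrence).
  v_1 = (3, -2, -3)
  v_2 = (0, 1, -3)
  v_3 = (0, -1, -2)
Orthogonal basis:
  u_1 = (3, -2, -3)
  u_2 = (-21/22, 18/11, -45/22)
  u_3 = (-15/19, -15/19, -5/19)

Apply the Gram-Schmidt recurrence
  u_1 = v_1
  u_i = v_i − Σ_{j<i} ((v_i · u_j) / (u_j · u_j)) · u_j.

Step by step this gives:
  u_1 = (3, -2, -3)
  u_2 = (-21/22, 18/11, -45/22)
  u_3 = (-15/19, -15/19, -5/19)

Orthogonality check:
  u_2 · u_1 = 0 (should be 0)
  u_3 · u_1 = 0 (should be 0)
  u_3 · u_2 = 0 (should be 0)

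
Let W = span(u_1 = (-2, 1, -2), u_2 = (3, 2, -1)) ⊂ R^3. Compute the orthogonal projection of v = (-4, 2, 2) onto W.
proj_W(v) = (-181/61, -46/61, -25/61)

Set up U = [u_1 | ... | u_2] ∈ R^(3×2). The projector onto W = col(U) is P = U (U^T U)^(-1) U^T.
Compute U^T U =
  [9, -2]
  [-2, 14],
and U^T v = (6, -10).
Solve U^T U · c = U^T v for the coefficients: c = (32/61, -39/61). The projection is proj_W(v) = U c.
Check: (v - proj_W(v)) · u_1 = 0  (should be 0).
Check: (v - proj_W(v)) · u_2 = 0  (should be 0).
Result: proj_W(v) = (-181/61, -46/61, -25/61).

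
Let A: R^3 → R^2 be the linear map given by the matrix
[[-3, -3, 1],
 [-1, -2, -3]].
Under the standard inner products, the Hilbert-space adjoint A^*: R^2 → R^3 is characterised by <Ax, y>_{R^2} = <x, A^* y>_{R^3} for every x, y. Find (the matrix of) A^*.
A^* = A^T =
[[-3, -1],
 [-3, -2],
 [1, -3]]

For real matrices with standard dot products, the defining identity <Ax, y> = <x, A^* y> gives (Ax)^T y = x^T (A^*) y, i.e. x^T A^T y = x^T (A^*) y. Since this holds for all x, y, we must have A^* = A^T. Therefore
A^* =
[[-3, -1],
 [-3, -2],
 [1, -3]].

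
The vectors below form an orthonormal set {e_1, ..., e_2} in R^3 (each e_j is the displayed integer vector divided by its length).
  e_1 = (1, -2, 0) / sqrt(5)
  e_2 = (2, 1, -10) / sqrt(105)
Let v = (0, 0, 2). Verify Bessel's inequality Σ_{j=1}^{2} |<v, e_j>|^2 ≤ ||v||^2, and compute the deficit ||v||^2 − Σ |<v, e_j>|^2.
Σ |<v, e_j>|^2 = 80/21; ||v||^2 = 4; deficit = 4/21

Write each e_j = u_j / sqrt(<u_j, u_j>) where u_j is the displayed integer vector. Then <v, e_j> = <v, u_j> / sqrt(<u_j, u_j>), so |<v, e_j>|^2 = <v, u_j>^2 / <u_j, u_j>.
Coefficients: <v, e_1> = 0/sqrt(5), <v, e_2> = -20/sqrt(105).
Square and sum: Σ |<v, e_j>|^2 = 80/21.
Compute ||v||^2 = v·v = 4.
Deficit = 4 − 80/21 = 4/21 ≥ 0, confirming Bessel's inequality. (The deficit equals ||v − Σ <v,e_j> e_j||^2, the squared distance from v to span{e_j}.)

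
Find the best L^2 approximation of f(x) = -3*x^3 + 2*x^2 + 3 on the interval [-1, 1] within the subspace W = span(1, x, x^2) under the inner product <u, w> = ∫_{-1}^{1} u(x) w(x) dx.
g(x) = 2*x^2 - 9*x/5 + 3

The best approximation g ∈ W is the orthogonal projection of f onto W. Writing g = a_0 + a_1 x + a_2 x^2, the coefficients solve the normal equations G · a = b where
  G_{ij} = <φ_i, φ_j> and b_i = <f, φ_i>, with φ_0 = 1, φ_1 = x, φ_2 = x^2.
G =
  [2, 0, 2/3]
  [0, 2/3, 0]
  [2/3, 0, 2/5],
b = (22/3, -6/5, 14/5).
Solving gives a_0 = 3, a_1 = -9/5, a_2 = 2, so
  g(x) = 2*x^2 - 9*x/5 + 3.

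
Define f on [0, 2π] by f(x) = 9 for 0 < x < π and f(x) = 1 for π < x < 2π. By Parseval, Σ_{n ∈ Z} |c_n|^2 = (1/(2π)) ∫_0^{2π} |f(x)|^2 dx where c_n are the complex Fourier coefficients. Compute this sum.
Σ |c_n|^2 = 41

Parseval equates the L^2 energy of f (normalised by 1/(2π)) with the ℓ^2 sum of its Fourier coefficients: (1/(2π)) ∫_0^{2π} |f|^2 = Σ |c_n|^2.
Compute the left side: (1/(2π)) [∫_0^π 9^2 dx + ∫_π^{2π} 1^2 dx] = (1/(2π)) · (81π + 1π) = (81 + 1)/2 = 41.
So Σ_{n ∈ Z} |c_n|^2 = 41.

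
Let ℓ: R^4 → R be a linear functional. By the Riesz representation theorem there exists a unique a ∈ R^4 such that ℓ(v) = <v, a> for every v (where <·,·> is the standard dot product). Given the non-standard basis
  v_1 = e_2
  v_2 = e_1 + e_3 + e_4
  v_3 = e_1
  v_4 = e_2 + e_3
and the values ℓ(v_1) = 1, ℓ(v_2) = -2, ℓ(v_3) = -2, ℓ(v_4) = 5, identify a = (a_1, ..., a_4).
a = (-2, 1, 4, -4)

Write a = (a_1, ..., a_4) in the standard basis. For each basis vector v_i, ℓ(v_i) = <v_i, a> is a linear equation in the a_j's. Collect the n equations into a matrix system V a = ℓ, where row i of V is v_i (expressed in the standard basis). Since V is invertible (lower-triangular with 1s on the diagonal, up to permutation), solve by back-substitution:
  V =
[[0, 1, 0, 0],
 [1, 0, 1, 1],
 [1, 0, 0, 0],
 [0, 1, 1, 0]]
  V a = (1, -2, -2, 5)
Solving gives a = (-2, 1, 4, -4).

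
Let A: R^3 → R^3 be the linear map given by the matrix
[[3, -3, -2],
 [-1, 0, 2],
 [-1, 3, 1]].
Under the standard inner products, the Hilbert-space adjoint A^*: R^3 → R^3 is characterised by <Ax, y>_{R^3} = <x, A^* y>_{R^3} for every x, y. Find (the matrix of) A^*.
A^* = A^T =
[[3, -1, -1],
 [-3, 0, 3],
 [-2, 2, 1]]

For real matrices with standard dot products, the defining identity <Ax, y> = <x, A^* y> gives (Ax)^T y = x^T (A^*) y, i.e. x^T A^T y = x^T (A^*) y. Since this holds for all x, y, we must have A^* = A^T. Therefore
A^* =
[[3, -1, -1],
 [-3, 0, 3],
 [-2, 2, 1]].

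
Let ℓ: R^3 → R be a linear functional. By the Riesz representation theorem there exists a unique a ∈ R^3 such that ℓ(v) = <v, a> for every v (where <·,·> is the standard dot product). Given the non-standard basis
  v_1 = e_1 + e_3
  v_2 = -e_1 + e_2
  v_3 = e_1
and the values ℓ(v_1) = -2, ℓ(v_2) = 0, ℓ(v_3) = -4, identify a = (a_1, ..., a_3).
a = (-4, -4, 2)

Write a = (a_1, ..., a_3) in the standard basis. For each basis vector v_i, ℓ(v_i) = <v_i, a> is a linear equation in the a_j's. Collect the n equations into a matrix system V a = ℓ, where row i of V is v_i (expressed in the standard basis). Since V is invertible (lower-triangular with 1s on the diagonal, up to permutation), solve by back-substitution:
  V =
[[1, 0, 1],
 [-1, 1, 0],
 [1, 0, 0]]
  V a = (-2, 0, -4)
Solving gives a = (-4, -4, 2).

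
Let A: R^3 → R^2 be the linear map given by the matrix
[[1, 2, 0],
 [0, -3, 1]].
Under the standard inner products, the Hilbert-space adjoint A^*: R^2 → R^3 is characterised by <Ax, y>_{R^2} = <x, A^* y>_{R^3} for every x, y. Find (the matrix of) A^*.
A^* = A^T =
[[1, 0],
 [2, -3],
 [0, 1]]

For real matrices with standard dot products, the defining identity <Ax, y> = <x, A^* y> gives (Ax)^T y = x^T (A^*) y, i.e. x^T A^T y = x^T (A^*) y. Since this holds for all x, y, we must have A^* = A^T. Therefore
A^* =
[[1, 0],
 [2, -3],
 [0, 1]].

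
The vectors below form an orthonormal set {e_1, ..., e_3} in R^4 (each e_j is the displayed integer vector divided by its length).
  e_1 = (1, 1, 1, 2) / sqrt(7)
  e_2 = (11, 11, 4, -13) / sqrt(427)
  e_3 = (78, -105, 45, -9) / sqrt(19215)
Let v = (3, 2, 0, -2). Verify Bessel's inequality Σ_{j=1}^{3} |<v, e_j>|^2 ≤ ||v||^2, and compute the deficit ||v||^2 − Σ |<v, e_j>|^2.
Σ |<v, e_j>|^2 = 78/5; ||v||^2 = 17; deficit = 7/5

Write each e_j = u_j / sqrt(<u_j, u_j>) where u_j is the displayed integer vector. Then <v, e_j> = <v, u_j> / sqrt(<u_j, u_j>), so |<v, e_j>|^2 = <v, u_j>^2 / <u_j, u_j>.
Coefficients: <v, e_1> = 1/sqrt(7), <v, e_2> = 81/sqrt(427), <v, e_3> = 42/sqrt(19215).
Square and sum: Σ |<v, e_j>|^2 = 78/5.
Compute ||v||^2 = v·v = 17.
Deficit = 17 − 78/5 = 7/5 ≥ 0, confirming Bessel's inequality. (The deficit equals ||v − Σ <v,e_j> e_j||^2, the squared distance from v to span{e_j}.)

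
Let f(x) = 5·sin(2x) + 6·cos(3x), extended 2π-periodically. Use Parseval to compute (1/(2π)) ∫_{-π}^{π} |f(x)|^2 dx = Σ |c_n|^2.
Σ |c_n|^2 = 61/2

Expand |f|^2 and use orthogonality of {sin(nx), cos(mx)} on [-π, π]:
  ∫_{-π}^{π} sin(nx)^2 dx = π, ∫ cos(mx)^2 dx = π, and cross terms integrate to 0.
So ∫_{-π}^{π} f(x)^2 dx = 5^2 · π + 6^2 · π = (25 + 36)π.
Divide by 2π: (25 + 36)/2 = 61/2.
By Parseval, this equals Σ |c_n|^2.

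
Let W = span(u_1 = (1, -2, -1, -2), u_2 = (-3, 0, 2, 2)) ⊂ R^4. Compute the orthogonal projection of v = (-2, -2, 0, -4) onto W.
proj_W(v) = (-58/89, -304/89, -12/89, -164/89)

Set up U = [u_1 | ... | u_2] ∈ R^(4×2). The projector onto W = col(U) is P = U (U^T U)^(-1) U^T.
Compute U^T U =
  [10, -9]
  [-9, 17],
and U^T v = (10, -2).
Solve U^T U · c = U^T v for the coefficients: c = (152/89, 70/89). The projection is proj_W(v) = U c.
Check: (v - proj_W(v)) · u_1 = 0  (should be 0).
Check: (v - proj_W(v)) · u_2 = 0  (should be 0).
Result: proj_W(v) = (-58/89, -304/89, -12/89, -164/89).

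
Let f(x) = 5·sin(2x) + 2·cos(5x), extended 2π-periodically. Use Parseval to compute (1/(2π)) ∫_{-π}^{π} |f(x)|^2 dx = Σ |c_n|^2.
Σ |c_n|^2 = 29/2

Expand |f|^2 and use orthogonality of {sin(nx), cos(mx)} on [-π, π]:
  ∫_{-π}^{π} sin(nx)^2 dx = π, ∫ cos(mx)^2 dx = π, and cross terms integrate to 0.
So ∫_{-π}^{π} f(x)^2 dx = 5^2 · π + 2^2 · π = (25 + 4)π.
Divide by 2π: (25 + 4)/2 = 29/2.
By Parseval, this equals Σ |c_n|^2.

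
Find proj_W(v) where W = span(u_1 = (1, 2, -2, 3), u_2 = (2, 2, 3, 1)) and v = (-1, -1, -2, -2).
proj_W(v) = (-152/105, -34/21, -11/7, -121/105)

Set up U = [u_1 | ... | u_2] ∈ R^(4×2). The projector onto W = col(U) is P = U (U^T U)^(-1) U^T.
Compute U^T U =
  [18, 3]
  [3, 18],
and U^T v = (-5, -12).
Solve U^T U · c = U^T v for the coefficients: c = (-6/35, -67/105). The projection is proj_W(v) = U c.
Check: (v - proj_W(v)) · u_1 = 0  (should be 0).
Check: (v - proj_W(v)) · u_2 = 0  (should be 0).
Result: proj_W(v) = (-152/105, -34/21, -11/7, -121/105).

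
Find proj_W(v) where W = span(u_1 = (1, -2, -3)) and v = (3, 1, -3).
proj_W(v) = (5/7, -10/7, -15/7)

Set up U = [u_1 | ... | u_1] ∈ R^(3×1). The projector onto W = col(U) is P = U (U^T U)^(-1) U^T.
Compute U^T U =
  [14],
and U^T v = (10).
Solve U^T U · c = U^T v for the coefficients: c = (5/7). The projection is proj_W(v) = U c.
Check: (v - proj_W(v)) · u_1 = 0  (should be 0).
Result: proj_W(v) = (5/7, -10/7, -15/7).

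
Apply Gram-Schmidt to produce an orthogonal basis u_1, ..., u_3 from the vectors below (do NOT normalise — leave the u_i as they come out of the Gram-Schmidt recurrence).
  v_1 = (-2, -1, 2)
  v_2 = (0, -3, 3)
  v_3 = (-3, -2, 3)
Orthogonal basis:
  u_1 = (-2, -1, 2)
  u_2 = (2, -2, 1)
  u_3 = (-1/9, -2/9, -2/9)

Apply the Gram-Schmidt recurrence
  u_1 = v_1
  u_i = v_i − Σ_{j<i} ((v_i · u_j) / (u_j · u_j)) · u_j.

Step by step this gives:
  u_1 = (-2, -1, 2)
  u_2 = (2, -2, 1)
  u_3 = (-1/9, -2/9, -2/9)

Orthogonality check:
  u_2 · u_1 = 0 (should be 0)
  u_3 · u_1 = 0 (should be 0)
  u_3 · u_2 = 0 (should be 0)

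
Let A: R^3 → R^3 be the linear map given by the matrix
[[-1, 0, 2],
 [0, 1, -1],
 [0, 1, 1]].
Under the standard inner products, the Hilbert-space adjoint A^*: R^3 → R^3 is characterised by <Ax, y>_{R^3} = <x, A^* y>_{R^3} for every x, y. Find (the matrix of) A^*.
A^* = A^T =
[[-1, 0, 0],
 [0, 1, 1],
 [2, -1, 1]]

For real matrices with standard dot products, the defining identity <Ax, y> = <x, A^* y> gives (Ax)^T y = x^T (A^*) y, i.e. x^T A^T y = x^T (A^*) y. Since this holds for all x, y, we must have A^* = A^T. Therefore
A^* =
[[-1, 0, 0],
 [0, 1, 1],
 [2, -1, 1]].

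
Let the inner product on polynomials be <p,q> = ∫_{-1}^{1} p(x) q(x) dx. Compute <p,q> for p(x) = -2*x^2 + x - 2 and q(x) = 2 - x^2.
<p,q> = -128/15

Expand the product: p(x)·q(x) = 2*x^4 - x^3 - 2*x^2 + 2*x - 4.
∫_{-1}^{1} of each monomial x^k gives [2/(k+1) if k even, 0 if k odd]. Integrating term-by-term (or equivalently evaluating the antiderivative F(x) = 2*x^5/5 - x^4/4 - 2*x^3/3 + x^2 - 4*x at the endpoints):
  F(1) − F(−1) = -211/60 − (301/60) = -128/15.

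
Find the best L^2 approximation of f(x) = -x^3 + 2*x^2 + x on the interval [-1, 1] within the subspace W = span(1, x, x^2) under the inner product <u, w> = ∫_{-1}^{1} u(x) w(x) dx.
g(x) = 2*x^2 + 2*x/5

The best approximation g ∈ W is the orthogonal projection of f onto W. Writing g = a_0 + a_1 x + a_2 x^2, the coefficients solve the normal equations G · a = b where
  G_{ij} = <φ_i, φ_j> and b_i = <f, φ_i>, with φ_0 = 1, φ_1 = x, φ_2 = x^2.
G =
  [2, 0, 2/3]
  [0, 2/3, 0]
  [2/3, 0, 2/5],
b = (4/3, 4/15, 4/5).
Solving gives a_0 = 0, a_1 = 2/5, a_2 = 2, so
  g(x) = 2*x^2 + 2*x/5.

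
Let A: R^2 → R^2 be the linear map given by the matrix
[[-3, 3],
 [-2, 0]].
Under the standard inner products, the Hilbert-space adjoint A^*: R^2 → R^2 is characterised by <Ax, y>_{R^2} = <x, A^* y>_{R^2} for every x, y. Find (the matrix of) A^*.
A^* = A^T =
[[-3, -2],
 [3, 0]]

For real matrices with standard dot products, the defining identity <Ax, y> = <x, A^* y> gives (Ax)^T y = x^T (A^*) y, i.e. x^T A^T y = x^T (A^*) y. Since this holds for all x, y, we must have A^* = A^T. Therefore
A^* =
[[-3, -2],
 [3, 0]].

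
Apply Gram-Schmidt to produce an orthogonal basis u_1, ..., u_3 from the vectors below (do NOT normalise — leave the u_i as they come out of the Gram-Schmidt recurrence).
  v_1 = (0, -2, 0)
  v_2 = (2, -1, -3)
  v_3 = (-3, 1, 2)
Orthogonal basis:
  u_1 = (0, -2, 0)
  u_2 = (2, 0, -3)
  u_3 = (-15/13, 0, -10/13)

Apply the Gram-Schmidt recurrence
  u_1 = v_1
  u_i = v_i − Σ_{j<i} ((v_i · u_j) / (u_j · u_j)) · u_j.

Step by step this gives:
  u_1 = (0, -2, 0)
  u_2 = (2, 0, -3)
  u_3 = (-15/13, 0, -10/13)

Orthogonality check:
  u_2 · u_1 = 0 (should be 0)
  u_3 · u_1 = 0 (should be 0)
  u_3 · u_2 = 0 (should be 0)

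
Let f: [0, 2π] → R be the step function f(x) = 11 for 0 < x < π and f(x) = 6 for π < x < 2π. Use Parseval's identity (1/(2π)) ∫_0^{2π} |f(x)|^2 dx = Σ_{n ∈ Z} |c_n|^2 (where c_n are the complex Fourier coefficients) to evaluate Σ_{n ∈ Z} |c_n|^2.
Σ |c_n|^2 = 157/2

Parseval equates the L^2 energy of f (normalised by 1/(2π)) with the ℓ^2 sum of its Fourier coefficients: (1/(2π)) ∫_0^{2π} |f|^2 = Σ |c_n|^2.
Compute the left side: (1/(2π)) [∫_0^π 11^2 dx + ∫_π^{2π} 6^2 dx] = (1/(2π)) · (121π + 36π) = (121 + 36)/2 = 157/2.
So Σ_{n ∈ Z} |c_n|^2 = 157/2.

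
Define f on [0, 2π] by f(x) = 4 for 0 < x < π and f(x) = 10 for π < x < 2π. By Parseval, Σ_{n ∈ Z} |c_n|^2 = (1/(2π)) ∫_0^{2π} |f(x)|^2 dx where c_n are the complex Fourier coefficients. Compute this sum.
Σ |c_n|^2 = 58

Parseval equates the L^2 energy of f (normalised by 1/(2π)) with the ℓ^2 sum of its Fourier coefficients: (1/(2π)) ∫_0^{2π} |f|^2 = Σ |c_n|^2.
Compute the left side: (1/(2π)) [∫_0^π 4^2 dx + ∫_π^{2π} 10^2 dx] = (1/(2π)) · (16π + 100π) = (16 + 100)/2 = 58.
So Σ_{n ∈ Z} |c_n|^2 = 58.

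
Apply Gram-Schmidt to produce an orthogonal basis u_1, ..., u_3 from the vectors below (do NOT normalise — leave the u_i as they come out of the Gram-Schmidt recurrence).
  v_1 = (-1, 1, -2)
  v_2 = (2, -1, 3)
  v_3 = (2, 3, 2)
Orthogonal basis:
  u_1 = (-1, 1, -2)
  u_2 = (1/2, 1/2, 0)
  u_3 = (-1, 1, 1)

Apply the Gram-Schmidt recurrence
  u_1 = v_1
  u_i = v_i − Σ_{j<i} ((v_i · u_j) / (u_j · u_j)) · u_j.

Step by step this gives:
  u_1 = (-1, 1, -2)
  u_2 = (1/2, 1/2, 0)
  u_3 = (-1, 1, 1)

Orthogonality check:
  u_2 · u_1 = 0 (should be 0)
  u_3 · u_1 = 0 (should be 0)
  u_3 · u_2 = 0 (should be 0)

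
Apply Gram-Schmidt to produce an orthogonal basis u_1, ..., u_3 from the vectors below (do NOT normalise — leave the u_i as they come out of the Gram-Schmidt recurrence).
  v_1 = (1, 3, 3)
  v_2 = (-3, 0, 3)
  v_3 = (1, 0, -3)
Orthogonal basis:
  u_1 = (1, 3, 3)
  u_2 = (-63/19, -18/19, 39/19)
  u_3 = (-9/17, 12/17, -9/17)

Apply the Gram-Schmidt recurrence
  u_1 = v_1
  u_i = v_i − Σ_{j<i} ((v_i · u_j) / (u_j · u_j)) · u_j.

Step by step this gives:
  u_1 = (1, 3, 3)
  u_2 = (-63/19, -18/19, 39/19)
  u_3 = (-9/17, 12/17, -9/17)

Orthogonality check:
  u_2 · u_1 = 0 (should be 0)
  u_3 · u_1 = 0 (should be 0)
  u_3 · u_2 = 0 (should be 0)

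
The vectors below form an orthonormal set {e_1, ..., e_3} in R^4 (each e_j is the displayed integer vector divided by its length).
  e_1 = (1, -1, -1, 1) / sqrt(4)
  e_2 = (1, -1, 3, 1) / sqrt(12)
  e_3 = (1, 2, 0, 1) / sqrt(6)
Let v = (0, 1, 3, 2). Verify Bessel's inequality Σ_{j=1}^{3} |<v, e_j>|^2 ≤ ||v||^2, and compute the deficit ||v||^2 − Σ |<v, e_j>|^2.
Σ |<v, e_j>|^2 = 12; ||v||^2 = 14; deficit = 2

Write each e_j = u_j / sqrt(<u_j, u_j>) where u_j is the displayed integer vector. Then <v, e_j> = <v, u_j> / sqrt(<u_j, u_j>), so |<v, e_j>|^2 = <v, u_j>^2 / <u_j, u_j>.
Coefficients: <v, e_1> = -2/sqrt(4), <v, e_2> = 10/sqrt(12), <v, e_3> = 4/sqrt(6).
Square and sum: Σ |<v, e_j>|^2 = 12.
Compute ||v||^2 = v·v = 14.
Deficit = 14 − 12 = 2 ≥ 0, confirming Bessel's inequality. (The deficit equals ||v − Σ <v,e_j> e_j||^2, the squared distance from v to span{e_j}.)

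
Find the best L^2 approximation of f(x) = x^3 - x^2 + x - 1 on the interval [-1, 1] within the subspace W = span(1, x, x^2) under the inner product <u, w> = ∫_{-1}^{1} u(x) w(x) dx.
g(x) = -x^2 + 8*x/5 - 1

The best approximation g ∈ W is the orthogonal projection of f onto W. Writing g = a_0 + a_1 x + a_2 x^2, the coefficients solve the normal equations G · a = b where
  G_{ij} = <φ_i, φ_j> and b_i = <f, φ_i>, with φ_0 = 1, φ_1 = x, φ_2 = x^2.
G =
  [2, 0, 2/3]
  [0, 2/3, 0]
  [2/3, 0, 2/5],
b = (-8/3, 16/15, -16/15).
Solving gives a_0 = -1, a_1 = 8/5, a_2 = -1, so
  g(x) = -x^2 + 8*x/5 - 1.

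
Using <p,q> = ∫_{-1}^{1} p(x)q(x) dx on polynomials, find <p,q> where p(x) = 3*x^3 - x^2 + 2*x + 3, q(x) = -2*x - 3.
<p,q> = -316/15

Expand the product: p(x)·q(x) = -6*x^4 - 7*x^3 - x^2 - 12*x - 9.
∫_{-1}^{1} of each monomial x^k gives [2/(k+1) if k even, 0 if k odd]. Integrating term-by-term (or equivalently evaluating the antiderivative F(x) = -6*x^5/5 - 7*x^4/4 - x^3/3 - 6*x^2 - 9*x at the endpoints):
  F(1) − F(−1) = -1097/60 − (167/60) = -316/15.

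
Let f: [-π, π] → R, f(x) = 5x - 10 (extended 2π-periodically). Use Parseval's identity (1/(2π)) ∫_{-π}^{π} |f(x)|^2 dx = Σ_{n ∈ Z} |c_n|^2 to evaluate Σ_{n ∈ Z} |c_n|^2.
Σ |c_n|^2 = 25π^2/3 + 100

Expand and integrate term by term over [-π, π]:
  ∫ (5x)^2 dx = 25·(2π^3/3); ∫ 2·5·(-10)·x dx = 0 (odd integrand); ∫ (-10)^2 dx = 100·2π.
So (1/(2π)) ∫_{-π}^{π} (5x - 10)^2 dx = 25π^2/3 + 100 = 25π^2/3 + 100.
Parseval ⇒ Σ |c_n|^2 = 25π^2/3 + 100.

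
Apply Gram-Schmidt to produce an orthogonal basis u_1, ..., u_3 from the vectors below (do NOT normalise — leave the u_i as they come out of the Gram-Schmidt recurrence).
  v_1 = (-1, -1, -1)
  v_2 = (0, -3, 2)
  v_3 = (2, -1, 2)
Orthogonal basis:
  u_1 = (-1, -1, -1)
  u_2 = (1/3, -8/3, 7/3)
  u_3 = (15/19, -6/19, -9/19)

Apply the Gram-Schmidt recurrence
  u_1 = v_1
  u_i = v_i − Σ_{j<i} ((v_i · u_j) / (u_j · u_j)) · u_j.

Step by step this gives:
  u_1 = (-1, -1, -1)
  u_2 = (1/3, -8/3, 7/3)
  u_3 = (15/19, -6/19, -9/19)

Orthogonality check:
  u_2 · u_1 = 0 (should be 0)
  u_3 · u_1 = 0 (should be 0)
  u_3 · u_2 = 0 (should be 0)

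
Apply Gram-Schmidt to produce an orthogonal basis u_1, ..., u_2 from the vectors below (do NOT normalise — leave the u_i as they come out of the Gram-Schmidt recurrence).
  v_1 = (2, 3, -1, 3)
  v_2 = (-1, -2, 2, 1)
Orthogonal basis:
  u_1 = (2, 3, -1, 3)
  u_2 = (-9/23, -25/23, 39/23, 44/23)

Apply the Gram-Schmidt recurrence
  u_1 = v_1
  u_i = v_i − Σ_{j<i} ((v_i · u_j) / (u_j · u_j)) · u_j.

Step by step this gives:
  u_1 = (2, 3, -1, 3)
  u_2 = (-9/23, -25/23, 39/23, 44/23)

Orthogonality check:
  u_2 · u_1 = 0 (should be 0)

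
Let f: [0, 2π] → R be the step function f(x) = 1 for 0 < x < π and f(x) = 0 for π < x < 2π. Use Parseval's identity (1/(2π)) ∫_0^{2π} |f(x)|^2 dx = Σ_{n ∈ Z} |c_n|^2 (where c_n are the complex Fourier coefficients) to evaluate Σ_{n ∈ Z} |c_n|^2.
Σ |c_n|^2 = 1/2

Parseval equates the L^2 energy of f (normalised by 1/(2π)) with the ℓ^2 sum of its Fourier coefficients: (1/(2π)) ∫_0^{2π} |f|^2 = Σ |c_n|^2.
Compute the left side: (1/(2π)) [∫_0^π 1^2 dx + ∫_π^{2π} 0^2 dx] = (1/(2π)) · (1π + 0π) = (1 + 0)/2 = 1/2.
So Σ_{n ∈ Z} |c_n|^2 = 1/2.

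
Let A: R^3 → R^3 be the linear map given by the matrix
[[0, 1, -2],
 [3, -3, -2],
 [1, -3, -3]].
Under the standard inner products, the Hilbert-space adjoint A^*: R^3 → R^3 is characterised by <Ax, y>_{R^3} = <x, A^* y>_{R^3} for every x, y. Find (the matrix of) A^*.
A^* = A^T =
[[0, 3, 1],
 [1, -3, -3],
 [-2, -2, -3]]

For real matrices with standard dot products, the defining identity <Ax, y> = <x, A^* y> gives (Ax)^T y = x^T (A^*) y, i.e. x^T A^T y = x^T (A^*) y. Since this holds for all x, y, we must have A^* = A^T. Therefore
A^* =
[[0, 3, 1],
 [1, -3, -3],
 [-2, -2, -3]].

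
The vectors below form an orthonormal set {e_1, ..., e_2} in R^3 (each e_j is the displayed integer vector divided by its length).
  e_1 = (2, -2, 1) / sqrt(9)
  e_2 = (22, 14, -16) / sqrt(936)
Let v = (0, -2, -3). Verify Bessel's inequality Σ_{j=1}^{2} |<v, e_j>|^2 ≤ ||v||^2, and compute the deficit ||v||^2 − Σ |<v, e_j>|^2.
Σ |<v, e_j>|^2 = 7/13; ||v||^2 = 13; deficit = 162/13

Write each e_j = u_j / sqrt(<u_j, u_j>) where u_j is the displayed integer vector. Then <v, e_j> = <v, u_j> / sqrt(<u_j, u_j>), so |<v, e_j>|^2 = <v, u_j>^2 / <u_j, u_j>.
Coefficients: <v, e_1> = 1/sqrt(9), <v, e_2> = 20/sqrt(936).
Square and sum: Σ |<v, e_j>|^2 = 7/13.
Compute ||v||^2 = v·v = 13.
Deficit = 13 − 7/13 = 162/13 ≥ 0, confirming Bessel's inequality. (The deficit equals ||v − Σ <v,e_j> e_j||^2, the squared distance from v to span{e_j}.)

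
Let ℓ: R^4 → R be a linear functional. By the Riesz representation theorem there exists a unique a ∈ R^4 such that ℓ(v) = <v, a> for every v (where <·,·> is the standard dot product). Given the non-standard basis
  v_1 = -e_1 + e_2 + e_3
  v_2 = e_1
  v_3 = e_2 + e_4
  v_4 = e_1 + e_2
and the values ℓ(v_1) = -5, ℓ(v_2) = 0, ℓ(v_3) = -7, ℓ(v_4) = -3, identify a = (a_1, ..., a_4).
a = (0, -3, -2, -4)

Write a = (a_1, ..., a_4) in the standard basis. For each basis vector v_i, ℓ(v_i) = <v_i, a> is a linear equation in the a_j's. Collect the n equations into a matrix system V a = ℓ, where row i of V is v_i (expressed in the standard basis). Since V is invertible (lower-triangular with 1s on the diagonal, up to permutation), solve by back-substitution:
  V =
[[-1, 1, 1, 0],
 [1, 0, 0, 0],
 [0, 1, 0, 1],
 [1, 1, 0, 0]]
  V a = (-5, 0, -7, -3)
Solving gives a = (0, -3, -2, -4).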